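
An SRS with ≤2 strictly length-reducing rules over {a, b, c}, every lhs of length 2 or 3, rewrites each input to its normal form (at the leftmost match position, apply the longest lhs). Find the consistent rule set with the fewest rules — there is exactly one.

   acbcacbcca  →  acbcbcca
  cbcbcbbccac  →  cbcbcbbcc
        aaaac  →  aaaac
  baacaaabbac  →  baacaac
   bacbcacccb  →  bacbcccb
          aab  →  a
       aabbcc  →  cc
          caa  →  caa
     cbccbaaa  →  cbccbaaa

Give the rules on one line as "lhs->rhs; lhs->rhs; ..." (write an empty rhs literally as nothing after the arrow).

  | acbcacbcca => acbcbcca
  | cbcbcbbccac => cbcbcbbcc
  | aaaac
  | baacaaabbac => baacaabac => baacaac

ab->; cac->c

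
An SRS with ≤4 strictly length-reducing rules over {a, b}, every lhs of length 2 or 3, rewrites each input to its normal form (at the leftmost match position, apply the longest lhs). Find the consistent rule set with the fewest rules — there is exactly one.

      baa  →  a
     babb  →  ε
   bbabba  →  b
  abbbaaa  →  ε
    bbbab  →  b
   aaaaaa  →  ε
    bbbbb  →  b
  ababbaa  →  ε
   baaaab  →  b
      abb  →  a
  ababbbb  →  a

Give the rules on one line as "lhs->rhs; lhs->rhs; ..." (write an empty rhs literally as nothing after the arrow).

  | baa => a
  | babb => bb => ε
  | bbabba => abba => aa => b
  | abbbaaa => abaaa => aaa => ba => ε

aa->b; ba->; bb->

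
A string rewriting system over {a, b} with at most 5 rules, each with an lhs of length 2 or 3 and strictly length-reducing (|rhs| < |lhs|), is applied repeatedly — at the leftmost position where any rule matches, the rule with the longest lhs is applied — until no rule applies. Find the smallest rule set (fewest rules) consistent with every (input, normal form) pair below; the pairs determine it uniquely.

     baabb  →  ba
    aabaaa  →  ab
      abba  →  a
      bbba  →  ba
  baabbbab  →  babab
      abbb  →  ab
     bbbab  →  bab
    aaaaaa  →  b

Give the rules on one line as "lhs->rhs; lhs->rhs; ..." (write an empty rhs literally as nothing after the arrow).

aa->a; aaa->bb; abb->a; bb->b

  | baabb => babb => ba
  | aabaaa => abaaa => abbb => ab
  | abba => aa => a
  | bbba => bba => ba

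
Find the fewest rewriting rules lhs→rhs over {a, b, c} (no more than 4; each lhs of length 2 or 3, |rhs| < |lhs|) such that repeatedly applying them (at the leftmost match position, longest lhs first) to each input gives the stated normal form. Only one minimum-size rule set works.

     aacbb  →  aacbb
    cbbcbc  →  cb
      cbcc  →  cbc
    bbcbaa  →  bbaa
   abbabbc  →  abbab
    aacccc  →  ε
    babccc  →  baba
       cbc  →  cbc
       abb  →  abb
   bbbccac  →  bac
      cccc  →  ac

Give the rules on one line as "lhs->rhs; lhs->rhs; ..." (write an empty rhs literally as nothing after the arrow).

acc->; bbc->b; cc->c; ccc->a

  | aacbb
  | cbbcbc => cbbc => cb
  | cbcc => cbc
  | bbcbaa => bbaa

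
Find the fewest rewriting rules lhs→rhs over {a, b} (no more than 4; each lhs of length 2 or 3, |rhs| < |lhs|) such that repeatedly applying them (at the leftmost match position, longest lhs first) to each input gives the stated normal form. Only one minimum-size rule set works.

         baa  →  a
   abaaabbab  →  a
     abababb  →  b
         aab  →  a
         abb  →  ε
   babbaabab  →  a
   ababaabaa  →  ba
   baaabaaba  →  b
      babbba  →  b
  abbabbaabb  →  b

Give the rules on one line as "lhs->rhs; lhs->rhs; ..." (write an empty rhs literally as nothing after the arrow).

  | baa => bb => a
  | abaaabbab => baaabbab => bbabbab => aabbab => bbbab => abab => bab => bb => a
  | abababb => bababb => bbabb => aabb => bbb => ab => b
  | aab => bb => a

aa->b; ab->b; abb->; bb->a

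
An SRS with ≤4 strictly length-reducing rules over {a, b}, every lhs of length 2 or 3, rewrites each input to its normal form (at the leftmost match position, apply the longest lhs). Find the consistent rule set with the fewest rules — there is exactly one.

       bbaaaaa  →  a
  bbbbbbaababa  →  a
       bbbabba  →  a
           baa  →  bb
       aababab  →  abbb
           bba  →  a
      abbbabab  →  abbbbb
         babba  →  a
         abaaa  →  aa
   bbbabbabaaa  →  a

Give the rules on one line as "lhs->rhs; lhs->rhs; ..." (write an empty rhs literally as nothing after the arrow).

aab->ab; ba->a; baa->bb; bab->bb

  | bbaaaaa => bbbaaa => bbbba => bbba => bba => ba => a
  | bbbbbbaababa => bbbbbbbbaba => bbbbbbbbba => bbbbbbbba => bbbbbbba => bbbbbba => bbbbba => bbbba => bbba => bba => ba => a
  | bbbabba => bbbbba => bbbba => bbba => bba => ba => a
  | baa => bb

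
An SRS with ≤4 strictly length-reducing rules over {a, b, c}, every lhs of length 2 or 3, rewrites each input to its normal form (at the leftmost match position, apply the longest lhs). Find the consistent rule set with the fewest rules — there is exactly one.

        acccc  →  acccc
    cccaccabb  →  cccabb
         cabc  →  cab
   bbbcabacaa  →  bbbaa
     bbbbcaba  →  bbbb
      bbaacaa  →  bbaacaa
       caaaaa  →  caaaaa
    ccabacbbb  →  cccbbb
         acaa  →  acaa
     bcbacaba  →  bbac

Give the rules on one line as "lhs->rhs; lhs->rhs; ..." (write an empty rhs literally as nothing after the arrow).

aba->; bc->b; cac->

  | acccc
  | cccaccabb => cccabb
  | cabc => cab
  | bbbcabacaa => bbbabacaa => bbbcaa => bbbaa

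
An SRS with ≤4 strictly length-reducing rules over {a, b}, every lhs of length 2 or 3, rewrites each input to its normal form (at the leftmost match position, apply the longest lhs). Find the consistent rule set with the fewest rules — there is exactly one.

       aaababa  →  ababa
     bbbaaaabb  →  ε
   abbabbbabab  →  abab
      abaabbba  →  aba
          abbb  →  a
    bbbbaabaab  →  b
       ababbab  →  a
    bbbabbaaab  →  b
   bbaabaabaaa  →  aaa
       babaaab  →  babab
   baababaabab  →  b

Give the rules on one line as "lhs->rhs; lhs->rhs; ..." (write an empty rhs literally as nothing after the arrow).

  | aaababa => ababa
  | bbbaaaabb => aaaabb => aabb => bb => ε
  | abbabbbabab => aabbbabab => bbbabab => abab
  | abaabbba => abbbba => aba

aab->b; bb->; bbb->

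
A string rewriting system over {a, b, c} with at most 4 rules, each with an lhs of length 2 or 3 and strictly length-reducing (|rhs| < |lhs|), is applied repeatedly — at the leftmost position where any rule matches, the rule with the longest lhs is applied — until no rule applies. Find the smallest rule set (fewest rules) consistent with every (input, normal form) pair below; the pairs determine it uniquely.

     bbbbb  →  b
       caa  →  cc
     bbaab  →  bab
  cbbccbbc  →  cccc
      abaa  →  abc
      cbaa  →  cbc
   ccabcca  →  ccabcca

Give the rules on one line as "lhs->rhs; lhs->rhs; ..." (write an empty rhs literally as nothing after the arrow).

aa->c; bb->; bba->b

  | bbbbb => bbb => b
  | caa => cc
  | bbaab => bab
  | cbbccbbc => cccbbc => cccc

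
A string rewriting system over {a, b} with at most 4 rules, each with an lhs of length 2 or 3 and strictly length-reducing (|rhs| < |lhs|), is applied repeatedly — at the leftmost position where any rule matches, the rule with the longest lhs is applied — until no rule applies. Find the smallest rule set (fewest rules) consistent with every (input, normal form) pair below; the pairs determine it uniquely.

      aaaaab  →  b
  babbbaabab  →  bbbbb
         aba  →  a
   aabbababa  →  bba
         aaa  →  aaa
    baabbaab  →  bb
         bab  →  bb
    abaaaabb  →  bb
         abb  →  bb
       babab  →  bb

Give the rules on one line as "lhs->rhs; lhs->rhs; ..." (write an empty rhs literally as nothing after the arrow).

ab->b; aba->a; baa->

  | aaaaab => aaaab => aaab => aab => ab => b
  | babbbaabab => bbbbaabab => bbbbab => bbbbb
  | aba => a
  | aabbababa => abbababa => bbababa => bbaba => bba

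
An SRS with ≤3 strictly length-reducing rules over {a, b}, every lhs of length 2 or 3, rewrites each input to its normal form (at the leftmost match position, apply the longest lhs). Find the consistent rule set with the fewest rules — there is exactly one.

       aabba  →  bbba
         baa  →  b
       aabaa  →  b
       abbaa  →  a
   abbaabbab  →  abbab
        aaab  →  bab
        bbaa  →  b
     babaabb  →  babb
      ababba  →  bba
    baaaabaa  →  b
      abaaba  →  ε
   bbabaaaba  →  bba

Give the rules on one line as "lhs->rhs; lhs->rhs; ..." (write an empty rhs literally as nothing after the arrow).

aa->b; aba->; baa->aa

  | aabba => bbba
  | baa => aa => b
  | aabaa => bbaa => baa => aa => b
  | abbaa => abaa => a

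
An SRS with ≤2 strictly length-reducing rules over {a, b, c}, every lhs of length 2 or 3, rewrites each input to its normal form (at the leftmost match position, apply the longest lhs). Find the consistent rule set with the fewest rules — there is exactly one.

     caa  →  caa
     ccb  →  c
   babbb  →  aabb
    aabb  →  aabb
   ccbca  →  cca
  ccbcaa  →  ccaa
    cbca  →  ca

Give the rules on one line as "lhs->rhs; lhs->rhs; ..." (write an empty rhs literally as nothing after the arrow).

  | caa
  | ccb => c
  | babbb => aabb
  | aabb

bab->aa; cb->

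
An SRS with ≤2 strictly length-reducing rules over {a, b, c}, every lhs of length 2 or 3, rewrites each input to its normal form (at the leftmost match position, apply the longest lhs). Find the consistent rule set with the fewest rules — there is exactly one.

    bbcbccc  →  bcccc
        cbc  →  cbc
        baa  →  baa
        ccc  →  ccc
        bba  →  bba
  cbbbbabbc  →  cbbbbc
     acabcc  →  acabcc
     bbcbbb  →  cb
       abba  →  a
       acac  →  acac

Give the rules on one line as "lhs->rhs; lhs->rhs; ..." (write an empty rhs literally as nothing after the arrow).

  | bbcbccc => bcccc
  | cbc
  | baa
  | ccc

abb->; bcb->c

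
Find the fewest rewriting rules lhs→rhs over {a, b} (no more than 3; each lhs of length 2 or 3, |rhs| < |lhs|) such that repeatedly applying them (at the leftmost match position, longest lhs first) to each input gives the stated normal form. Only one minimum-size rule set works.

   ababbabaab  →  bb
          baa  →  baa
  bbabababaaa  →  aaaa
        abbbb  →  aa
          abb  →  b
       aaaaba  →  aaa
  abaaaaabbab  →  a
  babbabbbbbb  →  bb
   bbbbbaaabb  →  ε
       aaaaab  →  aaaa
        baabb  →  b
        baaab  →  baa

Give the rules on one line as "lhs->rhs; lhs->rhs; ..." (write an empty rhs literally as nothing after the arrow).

  | ababbabaab => bbabaab => bbab => bb
  | baa
  | bbabababaaa => bbbabaaa => aaabaaa => aaaa
  | abbbb => bbb => aa

ab->; aba->; bbb->aa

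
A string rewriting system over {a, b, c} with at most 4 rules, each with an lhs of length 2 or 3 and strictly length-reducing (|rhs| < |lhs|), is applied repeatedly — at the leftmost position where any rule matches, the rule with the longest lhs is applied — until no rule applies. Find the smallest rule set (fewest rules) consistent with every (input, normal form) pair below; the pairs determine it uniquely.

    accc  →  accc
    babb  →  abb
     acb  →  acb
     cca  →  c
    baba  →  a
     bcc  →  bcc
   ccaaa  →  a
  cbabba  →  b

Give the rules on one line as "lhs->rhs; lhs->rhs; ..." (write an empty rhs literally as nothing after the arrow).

ba->; bab->ab; ca->

  | accc
  | babb => abb
  | acb
  | cca => c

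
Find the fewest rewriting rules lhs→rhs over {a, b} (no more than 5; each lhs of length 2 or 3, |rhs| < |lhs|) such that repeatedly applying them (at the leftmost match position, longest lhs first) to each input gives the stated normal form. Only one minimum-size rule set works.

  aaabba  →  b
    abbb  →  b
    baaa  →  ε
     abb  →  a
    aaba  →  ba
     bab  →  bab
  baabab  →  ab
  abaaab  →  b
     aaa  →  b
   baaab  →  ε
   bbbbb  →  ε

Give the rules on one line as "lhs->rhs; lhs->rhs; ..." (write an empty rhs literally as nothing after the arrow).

aa->; aaa->b; bb->; bbb->aa

  | aaabba => bbba => aaa => b
  | abbb => aaa => b
  | baaa => bb => ε
  | abb => a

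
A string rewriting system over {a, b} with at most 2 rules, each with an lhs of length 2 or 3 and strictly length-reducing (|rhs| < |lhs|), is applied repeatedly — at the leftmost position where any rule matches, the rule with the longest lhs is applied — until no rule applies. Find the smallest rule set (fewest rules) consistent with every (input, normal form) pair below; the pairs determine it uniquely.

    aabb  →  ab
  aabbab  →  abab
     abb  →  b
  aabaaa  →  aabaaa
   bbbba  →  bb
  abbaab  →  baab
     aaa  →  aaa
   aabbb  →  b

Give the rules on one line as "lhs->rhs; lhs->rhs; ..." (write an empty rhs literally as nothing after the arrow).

  | aabb => ab
  | aabbab => abab
  | abb => b
  | aabaaa

abb->b; bba->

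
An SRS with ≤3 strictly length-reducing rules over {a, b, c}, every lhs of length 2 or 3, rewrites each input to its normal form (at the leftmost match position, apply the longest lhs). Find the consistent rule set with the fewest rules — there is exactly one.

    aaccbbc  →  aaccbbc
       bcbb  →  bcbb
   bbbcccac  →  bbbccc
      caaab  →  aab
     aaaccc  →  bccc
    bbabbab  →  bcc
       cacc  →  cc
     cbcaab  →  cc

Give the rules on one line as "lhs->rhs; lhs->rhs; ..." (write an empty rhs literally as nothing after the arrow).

aaa->b; bab->c; ca->

  | aaccbbc
  | bcbb
  | bbbcccac => bbbccc
  | caaab => aab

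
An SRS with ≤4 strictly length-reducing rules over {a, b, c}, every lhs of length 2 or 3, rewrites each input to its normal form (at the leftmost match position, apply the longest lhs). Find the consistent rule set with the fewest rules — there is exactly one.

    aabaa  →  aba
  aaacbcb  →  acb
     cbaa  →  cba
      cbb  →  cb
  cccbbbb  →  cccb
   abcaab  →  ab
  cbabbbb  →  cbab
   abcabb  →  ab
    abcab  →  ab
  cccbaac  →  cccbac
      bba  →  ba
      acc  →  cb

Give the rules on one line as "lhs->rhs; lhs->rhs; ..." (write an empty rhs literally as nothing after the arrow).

  | aabaa => abaa => aba
  | aaacbcb => aacbcb => acbcb => acb
  | cbaa => cba
  | cbb => cb

aa->a; acc->cb; bb->b; bc->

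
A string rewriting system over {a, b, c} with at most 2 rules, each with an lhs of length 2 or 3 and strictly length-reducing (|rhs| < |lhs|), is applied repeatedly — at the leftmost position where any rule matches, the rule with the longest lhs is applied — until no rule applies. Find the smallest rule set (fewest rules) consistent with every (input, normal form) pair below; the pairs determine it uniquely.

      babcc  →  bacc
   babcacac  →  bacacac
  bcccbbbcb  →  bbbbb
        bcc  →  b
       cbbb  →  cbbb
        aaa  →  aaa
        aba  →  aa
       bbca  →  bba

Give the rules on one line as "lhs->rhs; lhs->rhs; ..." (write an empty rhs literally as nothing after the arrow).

ab->a; bc->b

  | babcc => bacc
  | babcacac => bacacac
  | bcccbbbcb => bccbbbcb => bcbbbcb => bbbbcb => bbbbb
  | bcc => bc => b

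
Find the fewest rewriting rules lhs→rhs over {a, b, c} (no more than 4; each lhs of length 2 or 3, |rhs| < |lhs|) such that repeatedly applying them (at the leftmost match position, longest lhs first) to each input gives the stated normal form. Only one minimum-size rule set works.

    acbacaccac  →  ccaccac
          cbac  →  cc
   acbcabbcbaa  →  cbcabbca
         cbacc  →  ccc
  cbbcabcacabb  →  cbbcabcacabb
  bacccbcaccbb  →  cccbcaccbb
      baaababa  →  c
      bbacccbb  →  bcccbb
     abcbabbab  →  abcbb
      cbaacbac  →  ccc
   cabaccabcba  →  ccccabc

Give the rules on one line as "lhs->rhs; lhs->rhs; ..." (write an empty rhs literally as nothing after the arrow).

  | acbacaccac => cbacaccac => ccaccac
  | cbac => cc
  | acbcabbcbaa => cbcabbcbaa => cbcabbca
  | cbacc => ccc

aba->c; acb->cb; ba->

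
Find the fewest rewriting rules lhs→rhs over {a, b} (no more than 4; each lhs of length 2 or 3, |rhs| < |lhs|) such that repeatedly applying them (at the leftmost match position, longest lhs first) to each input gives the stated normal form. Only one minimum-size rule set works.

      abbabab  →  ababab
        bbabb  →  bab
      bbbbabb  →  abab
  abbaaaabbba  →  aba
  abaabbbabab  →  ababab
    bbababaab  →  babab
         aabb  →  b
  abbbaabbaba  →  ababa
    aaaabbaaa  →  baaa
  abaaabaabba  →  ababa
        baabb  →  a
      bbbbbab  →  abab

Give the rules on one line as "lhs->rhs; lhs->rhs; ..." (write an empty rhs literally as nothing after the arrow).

aab->b; abb->ab; bb->b; bbb->a

  | abbabab => ababab
  | bbabb => babb => bab
  | bbbbabb => ababb => abab
  | abbaaaabbba => abaaaabbba => abaabbba => abbbba => abbba => abba => aba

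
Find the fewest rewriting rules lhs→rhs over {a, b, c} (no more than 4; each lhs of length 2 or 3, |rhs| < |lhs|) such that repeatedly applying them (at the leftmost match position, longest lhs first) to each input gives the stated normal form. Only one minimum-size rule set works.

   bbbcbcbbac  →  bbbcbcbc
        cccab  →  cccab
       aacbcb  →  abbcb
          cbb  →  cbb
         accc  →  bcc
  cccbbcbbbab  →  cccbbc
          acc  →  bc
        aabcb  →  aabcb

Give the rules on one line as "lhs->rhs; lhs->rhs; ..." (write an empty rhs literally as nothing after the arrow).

  | bbbcbcbbac => bbbcbcbc
  | cccab
  | aacbcb => abbcb
  | cbb

ac->b; ba->; bab->aa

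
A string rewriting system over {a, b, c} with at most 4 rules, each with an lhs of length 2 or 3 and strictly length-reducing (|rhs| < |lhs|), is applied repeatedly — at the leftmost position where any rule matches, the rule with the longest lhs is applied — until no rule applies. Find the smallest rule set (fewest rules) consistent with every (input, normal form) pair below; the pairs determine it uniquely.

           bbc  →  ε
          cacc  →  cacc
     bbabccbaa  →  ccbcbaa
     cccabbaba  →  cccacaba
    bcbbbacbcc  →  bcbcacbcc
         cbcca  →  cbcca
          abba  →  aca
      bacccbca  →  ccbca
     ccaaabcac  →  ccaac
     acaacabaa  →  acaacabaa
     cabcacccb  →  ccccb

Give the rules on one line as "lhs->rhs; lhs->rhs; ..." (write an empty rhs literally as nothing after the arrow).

abc->cb; bac->; bba->ca; bbc->

  | bbc => ε
  | cacc
  | bbabccbaa => cabccbaa => ccbcbaa
  | cccabbaba => cccacaba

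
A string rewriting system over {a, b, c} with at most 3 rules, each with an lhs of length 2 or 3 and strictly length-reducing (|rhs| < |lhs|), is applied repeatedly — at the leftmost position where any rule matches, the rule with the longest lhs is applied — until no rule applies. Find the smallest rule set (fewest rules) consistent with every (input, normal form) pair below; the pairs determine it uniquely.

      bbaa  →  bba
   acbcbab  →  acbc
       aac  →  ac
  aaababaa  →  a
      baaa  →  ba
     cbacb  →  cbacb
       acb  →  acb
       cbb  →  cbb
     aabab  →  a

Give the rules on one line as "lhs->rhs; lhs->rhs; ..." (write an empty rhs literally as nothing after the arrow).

aa->a; bab->

  | bbaa => bba
  | acbcbab => acbc
  | aac => ac
  | aaababaa => aababaa => ababaa => aaa => aa => a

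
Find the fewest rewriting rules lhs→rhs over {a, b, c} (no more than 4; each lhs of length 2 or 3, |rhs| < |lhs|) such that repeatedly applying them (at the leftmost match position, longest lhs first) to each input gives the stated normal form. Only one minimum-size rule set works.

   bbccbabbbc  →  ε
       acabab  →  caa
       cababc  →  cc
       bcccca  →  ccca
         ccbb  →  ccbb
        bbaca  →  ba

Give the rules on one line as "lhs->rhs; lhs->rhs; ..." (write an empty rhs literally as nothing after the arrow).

ab->a; ac->c; bc->

  | bbccbabbbc => bcbabbbc => babbbc => babbc => babc => bac => bc => ε
  | acabab => cabab => caab => caa
  | cababc => caabc => caac => cac => cc
  | bcccca => ccca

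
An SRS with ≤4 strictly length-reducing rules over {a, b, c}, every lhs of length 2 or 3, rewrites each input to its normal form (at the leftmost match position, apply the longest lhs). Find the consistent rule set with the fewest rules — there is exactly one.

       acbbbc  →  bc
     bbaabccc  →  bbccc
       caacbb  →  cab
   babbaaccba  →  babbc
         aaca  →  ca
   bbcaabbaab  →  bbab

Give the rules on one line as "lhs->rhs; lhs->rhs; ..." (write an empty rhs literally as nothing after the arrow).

aa->; aab->; cb->a

  | acbbbc => aabbc => bc
  | bbaabccc => bbccc
  | caacbb => ccbb => cab
  | babbaaccba => babbccba => babbcaa => babbc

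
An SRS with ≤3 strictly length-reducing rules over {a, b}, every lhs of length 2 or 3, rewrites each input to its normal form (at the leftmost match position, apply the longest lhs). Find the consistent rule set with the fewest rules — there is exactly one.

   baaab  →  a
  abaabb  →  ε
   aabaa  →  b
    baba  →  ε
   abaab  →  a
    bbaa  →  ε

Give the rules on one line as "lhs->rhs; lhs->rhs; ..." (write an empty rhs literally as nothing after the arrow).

aaa->b; ab->; ba->

  | baaab => aab => a
  | abaabb => aabb => ab => ε
  | aabaa => aaa => b
  | baba => ba => ε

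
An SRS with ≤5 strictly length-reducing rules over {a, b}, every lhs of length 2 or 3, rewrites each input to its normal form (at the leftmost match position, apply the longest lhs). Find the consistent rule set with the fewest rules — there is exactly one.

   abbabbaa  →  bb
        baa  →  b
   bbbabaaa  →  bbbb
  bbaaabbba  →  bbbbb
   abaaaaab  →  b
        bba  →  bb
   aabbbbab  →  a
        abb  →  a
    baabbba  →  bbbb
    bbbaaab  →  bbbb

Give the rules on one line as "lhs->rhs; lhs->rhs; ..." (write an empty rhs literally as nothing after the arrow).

aaa->ab; ab->a; aba->; ba->b

  | abbabbaa => ababbaa => bbaa => bba => bb
  | baa => ba => b
  | bbbabaaa => bbbbaaa => bbbbaa => bbbba => bbbb
  | bbaaabbba => bbaabbba => bbabbba => bbbbba => bbbbb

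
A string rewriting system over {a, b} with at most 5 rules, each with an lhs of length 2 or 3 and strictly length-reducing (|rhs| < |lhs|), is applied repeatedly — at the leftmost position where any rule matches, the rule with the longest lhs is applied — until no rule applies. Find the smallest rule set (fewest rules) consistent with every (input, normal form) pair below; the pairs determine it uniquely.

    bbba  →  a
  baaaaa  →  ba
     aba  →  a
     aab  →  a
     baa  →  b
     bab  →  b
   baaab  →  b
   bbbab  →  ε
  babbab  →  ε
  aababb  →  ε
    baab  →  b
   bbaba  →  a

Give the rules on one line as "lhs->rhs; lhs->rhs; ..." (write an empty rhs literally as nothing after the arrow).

ab->; baa->b; bb->b; bba->a

  | bbba => bba => a
  | baaaaa => baaa => ba
  | aba => a
  | aab => a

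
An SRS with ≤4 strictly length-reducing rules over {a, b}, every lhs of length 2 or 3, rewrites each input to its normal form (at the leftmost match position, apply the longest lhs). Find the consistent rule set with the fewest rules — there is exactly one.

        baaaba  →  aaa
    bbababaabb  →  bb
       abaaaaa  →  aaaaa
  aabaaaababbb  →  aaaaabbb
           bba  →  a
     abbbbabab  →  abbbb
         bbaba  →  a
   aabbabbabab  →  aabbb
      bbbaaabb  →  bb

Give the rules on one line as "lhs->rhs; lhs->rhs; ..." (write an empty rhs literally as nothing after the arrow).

ba->a; baa->a; bab->b

  | baaaba => aaba => aaa
  | bbababaabb => bbabaabb => bbaabb => babb => bb
  | abaaaaa => aaaaa
  | aabaaaababbb => aaaaababbb => aaaaabbb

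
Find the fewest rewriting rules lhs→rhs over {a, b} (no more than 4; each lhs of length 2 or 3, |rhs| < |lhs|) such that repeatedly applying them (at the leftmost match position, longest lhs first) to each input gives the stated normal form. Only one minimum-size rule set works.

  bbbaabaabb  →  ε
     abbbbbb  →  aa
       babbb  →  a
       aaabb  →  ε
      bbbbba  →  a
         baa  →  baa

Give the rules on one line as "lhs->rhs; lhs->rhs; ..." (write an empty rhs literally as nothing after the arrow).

  | bbbaabaabb => aaaabaabb => aaaaabb => aaaabb => aaabb => aabb => abb => bb => ε
  | abbbbbb => bbbbbb => aabbb => abbb => bbb => aa
  | babbb => bbbb => aab => a
  | aaabb => aabb => abb => bb => ε

ab->; abb->bb; bb->; bbb->aa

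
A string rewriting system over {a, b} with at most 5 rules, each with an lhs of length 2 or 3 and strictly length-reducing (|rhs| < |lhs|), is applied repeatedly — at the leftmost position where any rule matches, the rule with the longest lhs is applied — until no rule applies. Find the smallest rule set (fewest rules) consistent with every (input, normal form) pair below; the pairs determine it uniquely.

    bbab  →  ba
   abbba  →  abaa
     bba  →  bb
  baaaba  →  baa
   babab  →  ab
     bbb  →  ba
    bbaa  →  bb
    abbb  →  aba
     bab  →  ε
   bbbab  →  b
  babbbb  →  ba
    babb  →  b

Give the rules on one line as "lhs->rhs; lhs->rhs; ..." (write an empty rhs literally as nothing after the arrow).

  | bbab => bbb => ba
  | abbba => abaa
  | bba => bb
  | baaaba => baa

aab->; bab->; bba->bb; bbb->ba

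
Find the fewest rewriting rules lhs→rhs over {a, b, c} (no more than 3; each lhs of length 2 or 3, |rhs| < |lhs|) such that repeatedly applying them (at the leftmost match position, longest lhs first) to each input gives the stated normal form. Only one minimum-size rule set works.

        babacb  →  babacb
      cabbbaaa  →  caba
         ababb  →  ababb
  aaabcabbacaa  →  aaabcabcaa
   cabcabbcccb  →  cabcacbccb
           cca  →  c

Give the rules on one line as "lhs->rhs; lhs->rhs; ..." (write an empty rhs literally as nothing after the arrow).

  | babacb
  | cabbbaaa => cabbaa => caba
  | ababb
  | aaabcabbacaa => aaabcabcaa

bba->b; bbc->cb; cca->c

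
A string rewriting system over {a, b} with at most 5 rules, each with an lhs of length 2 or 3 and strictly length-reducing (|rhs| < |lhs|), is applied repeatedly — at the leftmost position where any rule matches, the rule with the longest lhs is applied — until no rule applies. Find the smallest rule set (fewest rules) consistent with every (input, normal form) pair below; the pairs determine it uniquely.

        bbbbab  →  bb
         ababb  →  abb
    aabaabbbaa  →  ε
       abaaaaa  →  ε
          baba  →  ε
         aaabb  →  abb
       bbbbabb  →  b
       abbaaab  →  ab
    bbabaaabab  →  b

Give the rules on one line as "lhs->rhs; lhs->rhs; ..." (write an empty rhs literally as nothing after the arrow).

  | bbbbab => bbab => bb
  | ababb => abb
  | aabaabbbaa => baabbbaa => bbbaa => baa => ε
  | abaaaaa => aaaa => aa => ε

aa->; ba->; baa->; bbb->b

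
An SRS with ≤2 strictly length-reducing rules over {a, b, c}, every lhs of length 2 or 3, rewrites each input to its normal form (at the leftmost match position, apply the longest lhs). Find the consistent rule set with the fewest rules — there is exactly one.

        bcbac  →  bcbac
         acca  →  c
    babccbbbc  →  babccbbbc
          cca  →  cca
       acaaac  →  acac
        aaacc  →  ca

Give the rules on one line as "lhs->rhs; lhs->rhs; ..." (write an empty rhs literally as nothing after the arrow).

aa->; acc->ca

  | bcbac
  | acca => caa => c
  | babccbbbc
  | cca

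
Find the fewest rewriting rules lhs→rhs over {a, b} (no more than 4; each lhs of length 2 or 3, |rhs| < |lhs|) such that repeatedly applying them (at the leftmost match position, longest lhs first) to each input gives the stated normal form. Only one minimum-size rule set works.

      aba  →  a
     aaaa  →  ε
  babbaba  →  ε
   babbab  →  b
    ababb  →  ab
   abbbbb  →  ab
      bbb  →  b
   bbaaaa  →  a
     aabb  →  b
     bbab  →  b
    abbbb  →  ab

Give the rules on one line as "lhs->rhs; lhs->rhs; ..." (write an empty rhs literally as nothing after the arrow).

  | aba => a
  | aaaa => aa => ε
  | babbaba => bbaba => baba => ba => ε
  | babbab => bbab => bab => b

aa->; ba->; bb->b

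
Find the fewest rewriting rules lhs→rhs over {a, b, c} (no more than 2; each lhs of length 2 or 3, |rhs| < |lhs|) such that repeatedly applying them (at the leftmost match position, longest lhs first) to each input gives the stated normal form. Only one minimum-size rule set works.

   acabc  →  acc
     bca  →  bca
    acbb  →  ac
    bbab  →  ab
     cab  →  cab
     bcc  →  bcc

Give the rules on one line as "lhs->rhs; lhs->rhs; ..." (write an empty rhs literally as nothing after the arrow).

abc->c; bb->

  | acabc => acc
  | bca
  | acbb => ac
  | bbab => ab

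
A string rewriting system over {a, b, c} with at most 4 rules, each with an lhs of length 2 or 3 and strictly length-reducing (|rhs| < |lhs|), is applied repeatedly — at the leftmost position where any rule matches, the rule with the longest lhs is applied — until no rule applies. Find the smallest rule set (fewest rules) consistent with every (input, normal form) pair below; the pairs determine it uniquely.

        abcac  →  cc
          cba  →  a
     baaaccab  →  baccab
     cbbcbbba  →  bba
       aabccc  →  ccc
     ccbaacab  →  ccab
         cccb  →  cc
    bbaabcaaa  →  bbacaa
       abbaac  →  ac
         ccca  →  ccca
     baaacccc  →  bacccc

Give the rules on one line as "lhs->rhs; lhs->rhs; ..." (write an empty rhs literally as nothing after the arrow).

  | abcac => aacc => cc
  | cba => a
  | baaaccab => baccab
  | cbbcbbba => bcbbba => cbbba => bba

aac->c; bc->c; bca->ac; cb->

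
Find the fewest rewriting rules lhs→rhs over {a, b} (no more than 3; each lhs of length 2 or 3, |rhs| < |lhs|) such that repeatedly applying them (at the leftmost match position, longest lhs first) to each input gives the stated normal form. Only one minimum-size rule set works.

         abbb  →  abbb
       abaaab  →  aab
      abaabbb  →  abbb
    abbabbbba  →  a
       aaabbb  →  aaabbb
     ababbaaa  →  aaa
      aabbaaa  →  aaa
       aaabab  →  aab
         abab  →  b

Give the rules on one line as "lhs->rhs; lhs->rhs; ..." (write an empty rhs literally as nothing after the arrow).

  | abbb
  | abaaab => aab
  | abaabbb => abbb
  | abbabbbba => ababbbba => bbbba => bbba => bba => ba => a

aba->; ba->a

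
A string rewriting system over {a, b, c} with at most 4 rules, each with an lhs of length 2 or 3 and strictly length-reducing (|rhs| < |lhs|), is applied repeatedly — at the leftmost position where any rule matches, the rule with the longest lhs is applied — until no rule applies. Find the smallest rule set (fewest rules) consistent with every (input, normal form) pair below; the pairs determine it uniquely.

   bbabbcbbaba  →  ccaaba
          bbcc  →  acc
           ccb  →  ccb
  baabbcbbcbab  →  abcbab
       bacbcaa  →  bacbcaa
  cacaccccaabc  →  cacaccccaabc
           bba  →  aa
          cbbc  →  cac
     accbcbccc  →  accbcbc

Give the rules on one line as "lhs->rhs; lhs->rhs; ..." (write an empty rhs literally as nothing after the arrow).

aaa->c; bb->a; bcc->b

  | bbabbcbbaba => aabbcbbaba => aaacbbaba => ccbbaba => ccaaba
  | bbcc => acc
  | ccb
  | baabbcbbcbab => baaacbbcbab => bccbbcbab => bbbcbab => abcbab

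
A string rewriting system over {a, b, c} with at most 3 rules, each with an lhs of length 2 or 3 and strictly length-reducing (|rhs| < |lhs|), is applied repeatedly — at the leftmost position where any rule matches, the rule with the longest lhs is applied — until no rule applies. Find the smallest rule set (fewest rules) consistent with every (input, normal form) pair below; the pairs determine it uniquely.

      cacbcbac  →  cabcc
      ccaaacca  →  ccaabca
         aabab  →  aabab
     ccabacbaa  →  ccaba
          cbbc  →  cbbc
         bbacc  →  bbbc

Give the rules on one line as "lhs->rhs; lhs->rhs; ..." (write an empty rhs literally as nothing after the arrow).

aca->; acc->bc; cba->ac

  | cacbcbac => cacbacc => caaccc => cabcc
  | ccaaacca => ccaabca
  | aabab
  | ccabacbaa => ccabaaca => ccaba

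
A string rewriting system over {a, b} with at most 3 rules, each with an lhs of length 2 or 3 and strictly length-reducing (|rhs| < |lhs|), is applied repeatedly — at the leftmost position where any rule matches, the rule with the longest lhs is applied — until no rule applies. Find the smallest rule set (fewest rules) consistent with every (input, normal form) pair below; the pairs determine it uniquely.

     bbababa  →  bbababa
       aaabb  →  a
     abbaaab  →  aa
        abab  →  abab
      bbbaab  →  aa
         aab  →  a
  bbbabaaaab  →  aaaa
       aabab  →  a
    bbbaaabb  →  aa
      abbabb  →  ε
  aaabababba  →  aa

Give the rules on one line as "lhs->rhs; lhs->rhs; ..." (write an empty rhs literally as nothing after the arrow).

  | bbababa
  | aaabb => aab => a
  | abbaaab => aaab => aa
  | abab

aab->a; abb->; bbb->a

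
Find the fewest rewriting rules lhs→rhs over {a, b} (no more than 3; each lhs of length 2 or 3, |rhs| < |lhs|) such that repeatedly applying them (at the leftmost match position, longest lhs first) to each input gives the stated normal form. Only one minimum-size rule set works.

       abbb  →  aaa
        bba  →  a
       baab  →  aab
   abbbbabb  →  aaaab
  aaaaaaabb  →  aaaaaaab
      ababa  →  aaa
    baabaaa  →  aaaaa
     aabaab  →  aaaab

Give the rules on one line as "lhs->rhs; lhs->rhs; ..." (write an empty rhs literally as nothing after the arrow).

ba->a; bb->b; bbb->aa

  | abbb => aaa
  | bba => ba => a
  | baab => aab
  | abbbbabb => aaababb => aaaabb => aaaab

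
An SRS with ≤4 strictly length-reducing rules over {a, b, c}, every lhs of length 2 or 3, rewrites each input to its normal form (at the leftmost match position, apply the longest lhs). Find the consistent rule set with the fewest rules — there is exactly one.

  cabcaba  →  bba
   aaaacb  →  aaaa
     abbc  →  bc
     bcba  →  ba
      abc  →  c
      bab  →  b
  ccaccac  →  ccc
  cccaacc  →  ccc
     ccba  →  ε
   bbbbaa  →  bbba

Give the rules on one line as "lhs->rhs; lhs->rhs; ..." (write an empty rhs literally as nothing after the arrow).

  | cabcaba => bcaba => bba
  | aaaacb => aaaa
  | abbc => bc
  | bcba => ba

ab->; baa->a; ca->; cb->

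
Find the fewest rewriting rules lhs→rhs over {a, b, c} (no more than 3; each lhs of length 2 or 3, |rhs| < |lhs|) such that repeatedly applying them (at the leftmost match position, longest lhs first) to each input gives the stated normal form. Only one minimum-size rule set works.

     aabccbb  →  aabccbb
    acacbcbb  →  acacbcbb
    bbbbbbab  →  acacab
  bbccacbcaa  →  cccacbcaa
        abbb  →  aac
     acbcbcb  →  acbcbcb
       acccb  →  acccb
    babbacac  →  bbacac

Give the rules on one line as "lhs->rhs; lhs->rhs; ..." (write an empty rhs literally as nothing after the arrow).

bab->b; bbb->ac; bbc->cc

  | aabccbb
  | acacbcbb
  | bbbbbbab => acbbbab => acacab
  | bbccacbcaa => cccacbcaa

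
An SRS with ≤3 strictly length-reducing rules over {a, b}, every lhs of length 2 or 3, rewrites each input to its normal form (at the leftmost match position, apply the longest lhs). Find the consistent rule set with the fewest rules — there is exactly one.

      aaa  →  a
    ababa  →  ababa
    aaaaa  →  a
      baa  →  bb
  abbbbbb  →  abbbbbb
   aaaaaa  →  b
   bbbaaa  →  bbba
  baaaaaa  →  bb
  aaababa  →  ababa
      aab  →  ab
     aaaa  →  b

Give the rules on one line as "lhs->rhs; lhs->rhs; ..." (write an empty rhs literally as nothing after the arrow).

  | aaa => a
  | ababa
  | aaaaa => aaa => a
  | baa => bb

aa->b; aaa->a; aab->ab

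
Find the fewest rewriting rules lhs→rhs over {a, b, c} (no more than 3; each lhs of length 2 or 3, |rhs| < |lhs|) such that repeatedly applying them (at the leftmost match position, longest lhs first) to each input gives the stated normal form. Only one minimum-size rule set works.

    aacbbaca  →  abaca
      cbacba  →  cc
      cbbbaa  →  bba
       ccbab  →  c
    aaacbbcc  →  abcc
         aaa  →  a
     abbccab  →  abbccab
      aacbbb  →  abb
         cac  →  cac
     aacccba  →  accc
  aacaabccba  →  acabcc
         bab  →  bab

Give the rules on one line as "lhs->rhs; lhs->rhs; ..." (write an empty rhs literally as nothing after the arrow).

aa->a; cb->; cba->c

  | aacbbaca => acbbaca => abaca
  | cbacba => ccba => cc
  | cbbbaa => bbaa => bba
  | ccbab => ccb => c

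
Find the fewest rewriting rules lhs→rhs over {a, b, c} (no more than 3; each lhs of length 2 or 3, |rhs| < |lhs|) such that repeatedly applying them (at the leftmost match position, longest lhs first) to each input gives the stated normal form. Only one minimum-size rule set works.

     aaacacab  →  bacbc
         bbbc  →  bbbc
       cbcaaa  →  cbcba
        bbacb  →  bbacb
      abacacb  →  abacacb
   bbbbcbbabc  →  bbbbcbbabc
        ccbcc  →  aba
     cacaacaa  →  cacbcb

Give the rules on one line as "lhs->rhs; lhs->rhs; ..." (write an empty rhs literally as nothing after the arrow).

aa->b; cab->ac; cc->a

  | aaacacab => bacacab => bacaac => bacbc
  | bbbc
  | cbcaaa => cbcba
  | bbacb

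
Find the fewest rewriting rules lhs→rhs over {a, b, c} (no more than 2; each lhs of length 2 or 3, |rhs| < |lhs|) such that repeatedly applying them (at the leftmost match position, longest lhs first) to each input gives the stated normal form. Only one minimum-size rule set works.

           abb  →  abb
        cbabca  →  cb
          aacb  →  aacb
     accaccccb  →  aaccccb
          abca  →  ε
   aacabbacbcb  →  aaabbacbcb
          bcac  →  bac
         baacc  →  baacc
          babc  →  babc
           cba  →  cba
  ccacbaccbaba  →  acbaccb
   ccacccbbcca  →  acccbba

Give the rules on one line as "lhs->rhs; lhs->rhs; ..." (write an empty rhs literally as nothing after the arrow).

aba->; ca->a

  | abb
  | cbabca => cbaba => cb
  | aacb
  | accaccccb => acaccccb => aaccccb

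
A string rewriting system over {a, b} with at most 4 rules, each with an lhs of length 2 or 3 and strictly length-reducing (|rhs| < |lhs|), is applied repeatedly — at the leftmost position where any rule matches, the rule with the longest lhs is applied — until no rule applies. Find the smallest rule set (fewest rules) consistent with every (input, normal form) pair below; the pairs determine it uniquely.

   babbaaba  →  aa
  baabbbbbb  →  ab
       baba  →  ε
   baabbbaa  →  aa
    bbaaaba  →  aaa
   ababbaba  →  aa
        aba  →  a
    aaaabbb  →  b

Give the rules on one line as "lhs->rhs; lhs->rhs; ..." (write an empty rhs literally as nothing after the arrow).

aab->; ba->; bb->a

  | babbaaba => bbaaba => aaaba => aa
  | baabbbbbb => abbbbbb => aabbbb => bbb => ab
  | baba => ba => ε
  | baabbbaa => abbbaa => aabaa => aa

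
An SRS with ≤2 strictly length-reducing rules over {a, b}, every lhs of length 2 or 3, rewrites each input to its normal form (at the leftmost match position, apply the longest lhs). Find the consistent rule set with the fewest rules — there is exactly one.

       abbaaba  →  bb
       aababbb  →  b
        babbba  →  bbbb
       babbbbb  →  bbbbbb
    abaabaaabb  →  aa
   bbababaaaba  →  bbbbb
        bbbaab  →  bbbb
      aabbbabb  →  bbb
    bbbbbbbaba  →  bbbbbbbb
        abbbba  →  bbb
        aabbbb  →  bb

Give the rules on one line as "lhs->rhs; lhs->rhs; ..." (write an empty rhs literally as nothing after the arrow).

ab->; ba->b

  | abbaaba => baaba => baba => bba => bb
  | aababbb => aabbb => abb => b
  | babbba => bbbba => bbbb
  | babbbbb => bbbbbb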